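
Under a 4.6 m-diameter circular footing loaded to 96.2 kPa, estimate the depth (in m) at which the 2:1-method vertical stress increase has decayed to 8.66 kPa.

2:1 spreading — at depth z the loaded area has grown by z in each plan dimension:
qD²/(D+z)² = Δσ_z ⇒ z = D(√(q/Δσ_z) − 1) = 4.6×(√(96.2/8.66) − 1) = 10.73 m

z ≈ 10.7 m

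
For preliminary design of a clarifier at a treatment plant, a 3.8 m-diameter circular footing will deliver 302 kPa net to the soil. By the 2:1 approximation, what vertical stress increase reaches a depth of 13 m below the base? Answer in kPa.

By the 2:1 method the load spreads at 1 horizontal : 2 vertical, so at depth z the loaded area has grown by z in each plan dimension:
Δσ ≈ qD²/(D+z)² = 302×3.8²/(3.8+13)² = 15.451 kPa

Δσ_z ≈ 15.5 kPa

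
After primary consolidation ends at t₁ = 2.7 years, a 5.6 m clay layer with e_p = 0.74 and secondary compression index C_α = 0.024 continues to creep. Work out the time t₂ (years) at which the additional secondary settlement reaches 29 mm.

t₂ ≈ 6.41 years

S_s = C_α·H/(1+e_p)·log₁₀(t₂/t₁) ⇒ log₁₀(t₂/t₁) = S_s·(1+e_p)/(C_α·H).
log₁₀(t₂/t₁) = 0.029 × (1+0.74) / (0.024×5.6) = 0.3754
t₂ = t₁ × 10^0.3754 = 2.7 × 2.374 = 6.409 years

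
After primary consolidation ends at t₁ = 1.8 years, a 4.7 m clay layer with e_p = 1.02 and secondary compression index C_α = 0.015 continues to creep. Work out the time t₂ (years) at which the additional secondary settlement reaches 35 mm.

S_s = C_α·H/(1+e_p)·log₁₀(t₂/t₁) ⇒ log₁₀(t₂/t₁) = S_s·(1+e_p)/(C_α·H).
log₁₀(t₂/t₁) = 0.035 × (1+1.02) / (0.015×4.7) = 1.003
t₂ = t₁ × 10^1.003 = 1.8 × 10.07 = 18.12 years

t₂ ≈ 18.1 years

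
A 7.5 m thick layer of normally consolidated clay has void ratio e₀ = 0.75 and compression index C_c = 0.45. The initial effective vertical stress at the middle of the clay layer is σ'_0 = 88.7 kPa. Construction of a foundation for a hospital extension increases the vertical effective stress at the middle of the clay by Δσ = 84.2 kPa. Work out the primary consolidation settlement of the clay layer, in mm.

Final effective stress: σ'_f = σ'_0 + Δσ = 88.7 + 84.2 = 172.9 kPa.
Normally consolidated clay, so the full stress increment lies on the virgin compression line:
S_c = C_c·H/(1+e₀)·log₁₀(σ'_f/σ'_0) = 0.45×7.5/(1+0.75)×log₁₀(172.9/88.7)
    = 1.9286 × 0.28987 = 0.559 m

S_c ≈ 559 mm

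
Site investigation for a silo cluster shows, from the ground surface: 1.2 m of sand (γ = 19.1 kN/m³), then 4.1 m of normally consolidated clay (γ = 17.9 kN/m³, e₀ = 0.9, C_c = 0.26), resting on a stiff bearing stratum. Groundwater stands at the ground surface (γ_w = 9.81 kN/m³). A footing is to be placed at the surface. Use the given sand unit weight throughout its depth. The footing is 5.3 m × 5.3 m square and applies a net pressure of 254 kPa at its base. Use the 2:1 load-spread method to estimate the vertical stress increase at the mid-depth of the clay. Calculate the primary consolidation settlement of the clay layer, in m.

S_c ≈ 0.368 m

Mid-depth of clay below the ground surface: z = 1.2 + 4.1/2 = 3.25 m.
Total vertical stress at mid-clay: σ_v = 19.1×1.2 + 17.9×2.05 = 59.615 kPa.
Pore pressure: u = 9.81×(3.25 − 0) = 31.883 kPa.
Initial effective stress: σ'_0 = σ_v − u = 59.615 − 31.883 = 27.732 kPa.
Stress increase at mid-clay by the 2:1 spreading method:
Δσ = qBL/((B+z)(L+z)) = 254×5.3×5.3/((5.3+3.25)(5.3+3.25)) = 97.601 kPa
Final effective stress: σ'_f = σ'_0 + Δσ = 27.732 + 97.601 = 125.33 kPa.
Normally consolidated clay, so the full stress increment lies on the virgin compression line:
S_c = C_c·H/(1+e₀)·log₁₀(σ'_f/σ'_0) = 0.26×4.1/(1+0.9)×log₁₀(125.33/27.732)
    = 0.56105 × 0.65507 = 0.3675 m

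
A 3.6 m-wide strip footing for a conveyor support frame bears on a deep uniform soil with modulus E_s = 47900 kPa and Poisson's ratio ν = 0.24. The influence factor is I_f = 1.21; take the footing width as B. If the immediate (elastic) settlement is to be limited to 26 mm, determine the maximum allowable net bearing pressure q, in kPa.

q ≈ 303 kPa

S_e = q·B·(1−ν²)/E_s · I_f  ⇒  q = S_e·E_s / (B·(1−ν²)·I_f).
q = 0.026 × 47900 / (3.6 × 0.9424 × 1.21) = 303.4 kPa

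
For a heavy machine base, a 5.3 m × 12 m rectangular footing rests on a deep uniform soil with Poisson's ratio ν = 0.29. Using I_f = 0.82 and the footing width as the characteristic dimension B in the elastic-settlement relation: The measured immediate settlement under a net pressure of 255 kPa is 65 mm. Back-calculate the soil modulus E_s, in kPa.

E_s ≈ 15600 kPa

S_e = q·B·(1−ν²)/E_s · I_f  ⇒  E_s = q·B·(1−ν²)·I_f / S_e.
E_s = 255 × 5.3 × 0.9159 × 0.82 / 0.065 = 15620 kPa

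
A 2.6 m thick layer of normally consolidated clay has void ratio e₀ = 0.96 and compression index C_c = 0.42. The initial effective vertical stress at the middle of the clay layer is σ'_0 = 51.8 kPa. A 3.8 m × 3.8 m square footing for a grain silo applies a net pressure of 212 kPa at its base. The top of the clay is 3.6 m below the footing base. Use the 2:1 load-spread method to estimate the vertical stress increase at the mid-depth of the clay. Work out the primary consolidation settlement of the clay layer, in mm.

Mid-depth of clay below the footing base: z = 3.6 + 2.6/2 = 4.9 m.
Stress increase at mid-clay by the 2:1 spreading method:
Δσ = qBL/((B+z)(L+z)) = 212×3.8×3.8/((3.8+4.9)(3.8+4.9)) = 40.445 kPa
Final effective stress: σ'_f = σ'_0 + Δσ = 51.8 + 40.445 = 92.245 kPa.
Normally consolidated clay, so the full stress increment lies on the virgin compression line:
S_c = C_c·H/(1+e₀)·log₁₀(σ'_f/σ'_0) = 0.42×2.6/(1+0.96)×log₁₀(92.245/51.8)
    = 0.55714 × 0.25061 = 0.1396 m

S_c ≈ 140 mm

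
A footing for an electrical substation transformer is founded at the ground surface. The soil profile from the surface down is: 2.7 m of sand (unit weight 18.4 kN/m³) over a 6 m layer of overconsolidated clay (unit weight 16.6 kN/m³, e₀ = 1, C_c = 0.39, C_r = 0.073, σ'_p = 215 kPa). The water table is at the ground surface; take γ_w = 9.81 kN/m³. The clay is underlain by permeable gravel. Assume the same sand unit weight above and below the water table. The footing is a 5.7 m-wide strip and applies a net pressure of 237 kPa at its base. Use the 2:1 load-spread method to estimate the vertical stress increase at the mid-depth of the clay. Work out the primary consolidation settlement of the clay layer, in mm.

S_c ≈ 125 mm

Mid-depth of clay below the ground surface: z = 2.7 + 6/2 = 5.7 m.
Total vertical stress at mid-clay: σ_v = 18.4×2.7 + 16.6×3 = 99.48 kPa.
Pore pressure: u = 9.81×(5.7 − 0) = 55.917 kPa.
Initial effective stress: σ'_0 = σ_v − u = 99.48 − 55.917 = 43.563 kPa.
Stress increase at mid-clay by the 2:1 spreading method:
Δσ = qB/(B+z) = 237×5.7/(5.7+5.7) = 118.5 kPa
Final effective stress: σ'_f = 43.563 + 118.5 = 162.06 kPa.
σ'_f = 162.06 ≤ σ'_p = 215 kPa, so the clay remains overconsolidated and only the recompression index applies:
S_c = C_r·H/(1+e₀)·log₁₀(σ'_f/σ'_0) = 0.073×6/2×log₁₀(162.06/43.563)
    = 0.219 × 0.57056 = 0.125 m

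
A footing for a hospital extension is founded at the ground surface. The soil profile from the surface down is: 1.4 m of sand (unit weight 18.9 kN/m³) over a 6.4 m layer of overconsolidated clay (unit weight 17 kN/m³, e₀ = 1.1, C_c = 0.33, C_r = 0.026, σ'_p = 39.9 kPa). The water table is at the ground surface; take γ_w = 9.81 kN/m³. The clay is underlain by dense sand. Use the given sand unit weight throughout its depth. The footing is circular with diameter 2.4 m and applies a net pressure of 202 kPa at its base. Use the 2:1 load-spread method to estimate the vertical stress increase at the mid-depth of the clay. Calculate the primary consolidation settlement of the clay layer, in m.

Mid-depth of clay below the ground surface: z = 1.4 + 6.4/2 = 4.6 m.
Total vertical stress at mid-clay: σ_v = 18.9×1.4 + 17×3.2 = 80.86 kPa.
Pore pressure: u = 9.81×(4.6 − 0) = 45.126 kPa.
Initial effective stress: σ'_0 = σ_v − u = 80.86 − 45.126 = 35.734 kPa.
Stress increase at mid-clay by the 2:1 spreading method:
Δσ ≈ qD²/(D+z)² = 202×2.4²/(2.4+4.6)² = 23.745 kPa
Final effective stress: σ'_f = 35.734 + 23.745 = 59.479 kPa.
σ'_f = 59.479 > σ'_p = 39.9 kPa, so the stress path crosses the preconsolidation pressure — recompression up to σ'_p, then virgin compression beyond:
S_c = H/(1+e₀)·[C_r·log₁₀(σ'_p/σ'_0) + C_c·log₁₀(σ'_f/σ'_p)]
    = 6.4/2.1 × [0.026×log₁₀(39.9/35.734) + 0.33×log₁₀(59.479/39.9)]
    = 3.0476 × [0.0012452 + 0.057219] = 0.1782 m

S_c ≈ 0.178 m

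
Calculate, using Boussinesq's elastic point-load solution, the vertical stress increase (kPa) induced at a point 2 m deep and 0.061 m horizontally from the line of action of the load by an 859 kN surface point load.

Boussinesq vertical stress below a point load on an elastic half-space:
Δσ_z = 3P/(2πz²) · [1 + (r/z)²]^(−5/2)
r/z = 0.061/2 = 0.0305; [1+(r/z)²]^(−5/2) = 0.99768.
Δσ_z = 3×859/(2π×2²) × 0.99768 = 102.54 × 0.99768 = 102.3 kPa

Δσ_z ≈ 102 kPa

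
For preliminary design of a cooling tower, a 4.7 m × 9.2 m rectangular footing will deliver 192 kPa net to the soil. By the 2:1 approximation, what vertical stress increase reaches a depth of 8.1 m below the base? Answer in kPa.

By the 2:1 method the load spreads at 1 horizontal : 2 vertical, so at depth z the loaded area has grown by z in each plan dimension:
Δσ = qBL/((B+z)(L+z)) = 192×4.7×9.2/((4.7+8.1)(9.2+8.1)) = 37.491 kPa

Δσ_z ≈ 37.5 kPa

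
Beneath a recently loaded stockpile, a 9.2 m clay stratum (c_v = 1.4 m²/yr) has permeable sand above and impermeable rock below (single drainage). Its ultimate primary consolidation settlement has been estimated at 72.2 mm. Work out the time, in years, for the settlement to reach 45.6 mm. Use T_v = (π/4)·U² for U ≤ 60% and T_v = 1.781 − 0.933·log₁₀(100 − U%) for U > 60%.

Drainage path length: H_d = H = 9.2 m (single drainage).
U = S(t)/S_ult = 45.6/72.2 = 0.6316.
U > 60%: T_v = 1.781 − 0.933·log₁₀(100 − 63.158) = 0.3196.
t = T_v·H_d²/c_v = 0.3196×9.2²/1.4 = 19.32 years.

t ≈ 19.3 years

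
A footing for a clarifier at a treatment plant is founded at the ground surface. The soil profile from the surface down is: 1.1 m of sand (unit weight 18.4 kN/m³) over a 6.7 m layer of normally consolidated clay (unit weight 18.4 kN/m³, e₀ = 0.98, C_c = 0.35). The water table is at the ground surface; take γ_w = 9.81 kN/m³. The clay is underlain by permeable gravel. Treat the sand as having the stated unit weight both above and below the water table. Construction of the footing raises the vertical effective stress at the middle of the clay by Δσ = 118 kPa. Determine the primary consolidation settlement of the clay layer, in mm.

Mid-depth of clay below the ground surface: z = 1.1 + 6.7/2 = 4.45 m.
Total vertical stress at mid-clay: σ_v = 18.4×1.1 + 18.4×3.35 = 81.88 kPa.
Pore pressure: u = 9.81×(4.45 − 0) = 43.655 kPa.
Initial effective stress: σ'_0 = σ_v − u = 81.88 − 43.655 = 38.225 kPa.
Final effective stress: σ'_f = σ'_0 + Δσ = 38.225 + 118 = 156.22 kPa.
Normally consolidated clay, so the full stress increment lies on the virgin compression line:
S_c = C_c·H/(1+e₀)·log₁₀(σ'_f/σ'_0) = 0.35×6.7/(1+0.98)×log₁₀(156.22/38.225)
    = 1.1843 × 0.61139 = 0.7241 m

S_c ≈ 724 mm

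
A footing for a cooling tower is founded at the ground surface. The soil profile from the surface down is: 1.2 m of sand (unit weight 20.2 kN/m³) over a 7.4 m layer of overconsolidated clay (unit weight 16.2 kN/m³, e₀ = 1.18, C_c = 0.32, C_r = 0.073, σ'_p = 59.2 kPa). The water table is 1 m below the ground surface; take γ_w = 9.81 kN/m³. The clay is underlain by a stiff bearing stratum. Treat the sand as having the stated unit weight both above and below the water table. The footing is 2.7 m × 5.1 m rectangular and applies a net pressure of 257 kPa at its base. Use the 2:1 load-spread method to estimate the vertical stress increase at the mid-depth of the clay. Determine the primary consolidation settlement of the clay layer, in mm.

Mid-depth of clay below the ground surface: z = 1.2 + 7.4/2 = 4.9 m.
Total vertical stress at mid-clay: σ_v = 20.2×1.2 + 16.2×3.7 = 84.18 kPa.
Pore pressure: u = 9.81×(4.9 − 1) = 38.259 kPa.
Initial effective stress: σ'_0 = σ_v − u = 84.18 − 38.259 = 45.921 kPa.
Stress increase at mid-clay by the 2:1 spreading method:
Δσ = qBL/((B+z)(L+z)) = 257×2.7×5.1/((2.7+4.9)(5.1+4.9)) = 46.564 kPa
Final effective stress: σ'_f = 45.921 + 46.564 = 92.485 kPa.
σ'_f = 92.485 > σ'_p = 59.2 kPa, so the stress path crosses the preconsolidation pressure — recompression up to σ'_p, then virgin compression beyond:
S_c = H/(1+e₀)·[C_r·log₁₀(σ'_p/σ'_0) + C_c·log₁₀(σ'_f/σ'_p)]
    = 7.4/2.18 × [0.073×log₁₀(59.2/45.921) + 0.32×log₁₀(92.485/59.2)]
    = 3.3945 × [0.0080527 + 0.062] = 0.2378 m

S_c ≈ 238 mm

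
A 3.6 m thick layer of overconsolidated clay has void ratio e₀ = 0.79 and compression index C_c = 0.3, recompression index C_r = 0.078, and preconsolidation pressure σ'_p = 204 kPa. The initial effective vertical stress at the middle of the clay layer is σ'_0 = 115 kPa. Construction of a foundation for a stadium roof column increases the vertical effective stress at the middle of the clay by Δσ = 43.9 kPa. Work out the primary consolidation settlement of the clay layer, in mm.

Final effective stress: σ'_f = 115 + 43.9 = 158.9 kPa.
σ'_f = 158.9 ≤ σ'_p = 204 kPa, so the clay remains overconsolidated and only the recompression index applies:
S_c = C_r·H/(1+e₀)·log₁₀(σ'_f/σ'_0) = 0.078×3.6/1.79×log₁₀(158.9/115)
    = 0.15687 × 0.14043 = 0.02203 m

S_c ≈ 22 mm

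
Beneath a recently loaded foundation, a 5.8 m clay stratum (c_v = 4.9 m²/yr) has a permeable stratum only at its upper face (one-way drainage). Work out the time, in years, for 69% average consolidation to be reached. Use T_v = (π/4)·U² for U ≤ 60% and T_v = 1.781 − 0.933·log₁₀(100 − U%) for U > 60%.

t ≈ 2.67 years

Drainage path length: H_d = H = 5.8 m (single drainage).
U > 60%: T_v = 1.781 − 0.933·log₁₀(100 − 69) = 0.38956.
t = T_v·H_d²/c_v = 0.38956×5.8²/4.9 = 2.674 years.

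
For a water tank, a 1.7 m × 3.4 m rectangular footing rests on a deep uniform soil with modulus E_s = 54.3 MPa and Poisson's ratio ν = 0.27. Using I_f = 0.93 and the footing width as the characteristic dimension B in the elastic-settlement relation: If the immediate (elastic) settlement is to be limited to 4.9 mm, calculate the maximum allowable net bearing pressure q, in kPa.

q ≈ 182 kPa

E_s = 54.3 MPa = 54300 kPa.
S_e = q·B·(1−ν²)/E_s · I_f  ⇒  q = S_e·E_s / (B·(1−ν²)·I_f).
q = 0.0049 × 54300 / (1.7 × 0.9271 × 0.93) = 181.5 kPa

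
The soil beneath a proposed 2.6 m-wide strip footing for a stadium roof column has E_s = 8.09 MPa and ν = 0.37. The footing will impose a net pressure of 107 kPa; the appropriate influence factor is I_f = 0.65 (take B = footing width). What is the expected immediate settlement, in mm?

Immediate (elastic) settlement: S_e = q·B·(1−ν²)/E_s · I_f.
E_s = 8.09 MPa = 8090 kPa.
S_e = 107 × 2.6 × (1 − 0.37²) / 8090 × 0.65
    = 107 × 2.6 × 0.8631 / 8090 × 0.65
    = 0.01929 m = 19.29 mm

S_e ≈ 19.3 mm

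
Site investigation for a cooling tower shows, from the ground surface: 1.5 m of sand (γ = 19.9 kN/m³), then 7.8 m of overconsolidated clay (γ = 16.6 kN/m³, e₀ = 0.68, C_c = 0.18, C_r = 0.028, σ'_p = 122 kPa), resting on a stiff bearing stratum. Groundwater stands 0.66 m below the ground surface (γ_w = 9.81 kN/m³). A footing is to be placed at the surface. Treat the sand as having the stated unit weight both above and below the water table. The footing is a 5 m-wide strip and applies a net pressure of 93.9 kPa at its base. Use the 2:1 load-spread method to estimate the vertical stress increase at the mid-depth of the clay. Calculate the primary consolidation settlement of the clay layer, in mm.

S_c ≈ 37.4 mm

Mid-depth of clay below the ground surface: z = 1.5 + 7.8/2 = 5.4 m.
Total vertical stress at mid-clay: σ_v = 19.9×1.5 + 16.6×3.9 = 94.59 kPa.
Pore pressure: u = 9.81×(5.4 − 0.66) = 46.499 kPa.
Initial effective stress: σ'_0 = σ_v − u = 94.59 − 46.499 = 48.091 kPa.
Stress increase at mid-clay by the 2:1 spreading method:
Δσ = qB/(B+z) = 93.9×5/(5+5.4) = 45.144 kPa
Final effective stress: σ'_f = 48.091 + 45.144 = 93.235 kPa.
σ'_f = 93.235 ≤ σ'_p = 122 kPa, so the clay remains overconsolidated and only the recompression index applies:
S_c = C_r·H/(1+e₀)·log₁₀(σ'_f/σ'_0) = 0.028×7.8/1.68×log₁₀(93.235/48.091)
    = 0.13 × 0.28752 = 0.03738 m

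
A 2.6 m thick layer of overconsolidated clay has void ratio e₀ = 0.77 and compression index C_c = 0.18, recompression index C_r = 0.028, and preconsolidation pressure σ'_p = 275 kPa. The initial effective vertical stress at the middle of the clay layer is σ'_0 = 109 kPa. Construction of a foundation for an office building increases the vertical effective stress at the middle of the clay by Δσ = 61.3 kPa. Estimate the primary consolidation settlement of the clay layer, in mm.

S_c ≈ 7.97 mm

Final effective stress: σ'_f = 109 + 61.3 = 170.3 kPa.
σ'_f = 170.3 ≤ σ'_p = 275 kPa, so the clay remains overconsolidated and only the recompression index applies:
S_c = C_r·H/(1+e₀)·log₁₀(σ'_f/σ'_0) = 0.028×2.6/1.77×log₁₀(170.3/109)
    = 0.041129 × 0.19379 = 0.00797 m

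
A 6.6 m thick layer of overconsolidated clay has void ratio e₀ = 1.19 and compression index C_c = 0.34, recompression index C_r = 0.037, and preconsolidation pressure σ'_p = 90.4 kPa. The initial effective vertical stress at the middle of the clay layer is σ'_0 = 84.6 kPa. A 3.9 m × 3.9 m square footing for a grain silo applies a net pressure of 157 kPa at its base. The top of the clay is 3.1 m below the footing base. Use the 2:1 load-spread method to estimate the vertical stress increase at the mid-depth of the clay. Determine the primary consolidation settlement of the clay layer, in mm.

Mid-depth of clay below the footing base: z = 3.1 + 6.6/2 = 6.4 m.
Stress increase at mid-clay by the 2:1 spreading method:
Δσ = qBL/((B+z)(L+z)) = 157×3.9×3.9/((3.9+6.4)(3.9+6.4)) = 22.509 kPa
Final effective stress: σ'_f = 84.6 + 22.509 = 107.11 kPa.
σ'_f = 107.11 > σ'_p = 90.4 kPa, so the stress path crosses the preconsolidation pressure — recompression up to σ'_p, then virgin compression beyond:
S_c = H/(1+e₀)·[C_r·log₁₀(σ'_p/σ'_0) + C_c·log₁₀(σ'_f/σ'_p)]
    = 6.6/2.19 × [0.037×log₁₀(90.4/84.6) + 0.34×log₁₀(107.11/90.4)]
    = 3.0137 × [0.0010655 + 0.025045] = 0.07869 m

S_c ≈ 78.7 mm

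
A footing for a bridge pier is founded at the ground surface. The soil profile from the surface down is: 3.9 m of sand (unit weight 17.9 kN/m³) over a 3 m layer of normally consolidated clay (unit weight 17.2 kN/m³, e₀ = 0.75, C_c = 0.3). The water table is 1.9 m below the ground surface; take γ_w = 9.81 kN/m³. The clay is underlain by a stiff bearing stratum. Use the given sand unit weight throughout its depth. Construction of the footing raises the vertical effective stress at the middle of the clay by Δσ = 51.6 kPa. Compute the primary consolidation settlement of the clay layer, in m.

Mid-depth of clay below the ground surface: z = 3.9 + 3/2 = 5.4 m.
Total vertical stress at mid-clay: σ_v = 17.9×3.9 + 17.2×1.5 = 95.61 kPa.
Pore pressure: u = 9.81×(5.4 − 1.9) = 34.335 kPa.
Initial effective stress: σ'_0 = σ_v − u = 95.61 − 34.335 = 61.275 kPa.
Final effective stress: σ'_f = σ'_0 + Δσ = 61.275 + 51.6 = 112.88 kPa.
Normally consolidated clay, so the full stress increment lies on the virgin compression line:
S_c = C_c·H/(1+e₀)·log₁₀(σ'_f/σ'_0) = 0.3×3/(1+0.75)×log₁₀(112.88/61.275)
    = 0.51429 × 0.26533 = 0.1365 m

S_c ≈ 0.136 m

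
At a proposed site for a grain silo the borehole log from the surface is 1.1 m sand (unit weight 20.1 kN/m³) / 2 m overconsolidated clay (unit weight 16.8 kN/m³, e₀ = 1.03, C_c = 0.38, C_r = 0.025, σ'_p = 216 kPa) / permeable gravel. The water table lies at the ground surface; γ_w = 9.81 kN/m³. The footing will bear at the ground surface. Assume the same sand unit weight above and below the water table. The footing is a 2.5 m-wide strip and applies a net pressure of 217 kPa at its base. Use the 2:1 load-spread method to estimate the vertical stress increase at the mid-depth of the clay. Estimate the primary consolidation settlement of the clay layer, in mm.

Mid-depth of clay below the ground surface: z = 1.1 + 2/2 = 2.1 m.
Total vertical stress at mid-clay: σ_v = 20.1×1.1 + 16.8×1 = 38.91 kPa.
Pore pressure: u = 9.81×(2.1 − 0) = 20.601 kPa.
Initial effective stress: σ'_0 = σ_v − u = 38.91 − 20.601 = 18.309 kPa.
Stress increase at mid-clay by the 2:1 spreading method:
Δσ = qB/(B+z) = 217×2.5/(2.5+2.1) = 117.93 kPa
Final effective stress: σ'_f = 18.309 + 117.93 = 136.24 kPa.
σ'_f = 136.24 ≤ σ'_p = 216 kPa, so the clay remains overconsolidated and only the recompression index applies:
S_c = C_r·H/(1+e₀)·log₁₀(σ'_f/σ'_0) = 0.025×2/2.03×log₁₀(136.24/18.309)
    = 0.02463 × 0.87164 = 0.02147 m

S_c ≈ 21.5 mm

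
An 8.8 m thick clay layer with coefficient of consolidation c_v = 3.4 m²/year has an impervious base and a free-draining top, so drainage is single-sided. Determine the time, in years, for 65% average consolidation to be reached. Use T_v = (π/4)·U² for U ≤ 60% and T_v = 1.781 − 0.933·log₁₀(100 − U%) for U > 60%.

t ≈ 7.75 years

Drainage path length: H_d = H = 8.8 m (single drainage).
U > 60%: T_v = 1.781 − 0.933·log₁₀(100 − 65) = 0.34038.
t = T_v·H_d²/c_v = 0.34038×8.8²/3.4 = 7.753 years.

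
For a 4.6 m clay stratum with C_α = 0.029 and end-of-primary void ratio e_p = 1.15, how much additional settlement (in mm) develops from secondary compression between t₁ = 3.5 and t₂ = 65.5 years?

S_s ≈ 78.9 mm

Secondary compression: S_s = C_α·H/(1+e_p)·log₁₀(t₂/t₁)
S_s = 0.029×4.6/(1+1.15)×log₁₀(65.5/3.5)
    = 0.06205 × 1.272 = 0.07893 m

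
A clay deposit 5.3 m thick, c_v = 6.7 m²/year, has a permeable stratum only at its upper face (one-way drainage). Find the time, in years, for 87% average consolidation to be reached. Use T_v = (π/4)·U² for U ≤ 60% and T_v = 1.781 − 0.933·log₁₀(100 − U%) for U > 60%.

Drainage path length: H_d = H = 5.3 m (single drainage).
U > 60%: T_v = 1.781 − 0.933·log₁₀(100 − 87) = 0.74169.
t = T_v·H_d²/c_v = 0.74169×5.3²/6.7 = 3.11 years.

t ≈ 3.11 years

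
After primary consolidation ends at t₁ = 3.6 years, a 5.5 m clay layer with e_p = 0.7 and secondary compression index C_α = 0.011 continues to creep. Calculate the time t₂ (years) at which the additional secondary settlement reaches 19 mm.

t₂ ≈ 12.3 years

S_s = C_α·H/(1+e_p)·log₁₀(t₂/t₁) ⇒ log₁₀(t₂/t₁) = S_s·(1+e_p)/(C_α·H).
log₁₀(t₂/t₁) = 0.019 × (1+0.7) / (0.011×5.5) = 0.5339
t₂ = t₁ × 10^0.5339 = 3.6 × 3.419 = 12.31 years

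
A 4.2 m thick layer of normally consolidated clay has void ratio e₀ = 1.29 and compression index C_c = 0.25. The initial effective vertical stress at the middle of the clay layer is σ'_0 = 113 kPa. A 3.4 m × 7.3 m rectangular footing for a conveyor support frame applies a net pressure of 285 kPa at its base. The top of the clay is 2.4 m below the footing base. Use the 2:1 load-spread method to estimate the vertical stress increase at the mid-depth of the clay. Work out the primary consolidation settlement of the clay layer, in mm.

Mid-depth of clay below the footing base: z = 2.4 + 4.2/2 = 4.5 m.
Stress increase at mid-clay by the 2:1 spreading method:
Δσ = qBL/((B+z)(L+z)) = 285×3.4×7.3/((3.4+4.5)(7.3+4.5)) = 75.882 kPa
Final effective stress: σ'_f = σ'_0 + Δσ = 113 + 75.882 = 188.88 kPa.
Normally consolidated clay, so the full stress increment lies on the virgin compression line:
S_c = C_c·H/(1+e₀)·log₁₀(σ'_f/σ'_0) = 0.25×4.2/(1+1.29)×log₁₀(188.88/113)
    = 0.45852 × 0.22311 = 0.1023 m

S_c ≈ 102 mm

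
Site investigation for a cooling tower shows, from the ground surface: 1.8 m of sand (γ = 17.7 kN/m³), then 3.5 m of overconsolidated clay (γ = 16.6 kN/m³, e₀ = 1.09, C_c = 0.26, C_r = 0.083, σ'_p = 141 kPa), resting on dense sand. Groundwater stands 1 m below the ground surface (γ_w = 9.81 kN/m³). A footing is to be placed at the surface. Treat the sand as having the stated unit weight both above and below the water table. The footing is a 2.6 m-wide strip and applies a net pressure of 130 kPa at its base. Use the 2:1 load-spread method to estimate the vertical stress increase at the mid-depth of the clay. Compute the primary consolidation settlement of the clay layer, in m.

S_c ≈ 0.0561 m

Mid-depth of clay below the ground surface: z = 1.8 + 3.5/2 = 3.55 m.
Total vertical stress at mid-clay: σ_v = 17.7×1.8 + 16.6×1.75 = 60.91 kPa.
Pore pressure: u = 9.81×(3.55 − 1) = 25.015 kPa.
Initial effective stress: σ'_0 = σ_v − u = 60.91 − 25.015 = 35.895 kPa.
Stress increase at mid-clay by the 2:1 spreading method:
Δσ = qB/(B+z) = 130×2.6/(2.6+3.55) = 54.959 kPa
Final effective stress: σ'_f = 35.895 + 54.959 = 90.854 kPa.
σ'_f = 90.854 ≤ σ'_p = 141 kPa, so the clay remains overconsolidated and only the recompression index applies:
S_c = C_r·H/(1+e₀)·log₁₀(σ'_f/σ'_0) = 0.083×3.5/2.09×log₁₀(90.854/35.895)
    = 0.13899 × 0.40331 = 0.05606 m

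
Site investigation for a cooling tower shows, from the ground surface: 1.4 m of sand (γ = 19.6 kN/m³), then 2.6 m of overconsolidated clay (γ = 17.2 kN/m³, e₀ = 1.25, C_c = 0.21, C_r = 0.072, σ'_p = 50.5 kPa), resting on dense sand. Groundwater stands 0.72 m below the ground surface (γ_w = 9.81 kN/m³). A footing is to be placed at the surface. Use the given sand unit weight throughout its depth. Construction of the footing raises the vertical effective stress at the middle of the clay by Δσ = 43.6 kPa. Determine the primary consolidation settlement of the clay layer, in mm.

Mid-depth of clay below the ground surface: z = 1.4 + 2.6/2 = 2.7 m.
Total vertical stress at mid-clay: σ_v = 19.6×1.4 + 17.2×1.3 = 49.8 kPa.
Pore pressure: u = 9.81×(2.7 − 0.72) = 19.424 kPa.
Initial effective stress: σ'_0 = σ_v − u = 49.8 − 19.424 = 30.376 kPa.
Final effective stress: σ'_f = 30.376 + 43.6 = 73.976 kPa.
σ'_f = 73.976 > σ'_p = 50.5 kPa, so the stress path crosses the preconsolidation pressure — recompression up to σ'_p, then virgin compression beyond:
S_c = H/(1+e₀)·[C_r·log₁₀(σ'_p/σ'_0) + C_c·log₁₀(σ'_f/σ'_p)]
    = 2.6/2.25 × [0.072×log₁₀(50.5/30.376) + 0.21×log₁₀(73.976/50.5)]
    = 1.1556 × [0.015895 + 0.034818] = 0.0586 m

S_c ≈ 58.6 mm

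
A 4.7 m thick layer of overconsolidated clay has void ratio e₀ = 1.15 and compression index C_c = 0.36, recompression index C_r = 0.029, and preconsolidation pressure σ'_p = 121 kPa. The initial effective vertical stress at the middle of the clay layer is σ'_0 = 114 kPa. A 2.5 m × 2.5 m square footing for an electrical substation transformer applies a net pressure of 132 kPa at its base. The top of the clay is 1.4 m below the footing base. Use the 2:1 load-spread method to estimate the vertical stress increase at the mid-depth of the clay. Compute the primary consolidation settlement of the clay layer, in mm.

S_c ≈ 39.4 mm

Mid-depth of clay below the footing base: z = 1.4 + 4.7/2 = 3.75 m.
Stress increase at mid-clay by the 2:1 spreading method:
Δσ = qBL/((B+z)(L+z)) = 132×2.5×2.5/((2.5+3.75)(2.5+3.75)) = 21.12 kPa
Final effective stress: σ'_f = 114 + 21.12 = 135.12 kPa.
σ'_f = 135.12 > σ'_p = 121 kPa, so the stress path crosses the preconsolidation pressure — recompression up to σ'_p, then virgin compression beyond:
S_c = H/(1+e₀)·[C_r·log₁₀(σ'_p/σ'_0) + C_c·log₁₀(σ'_f/σ'_p)]
    = 4.7/2.15 × [0.029×log₁₀(121/114) + 0.36×log₁₀(135.12/121)]
    = 2.186 × [0.00075054 + 0.017256] = 0.03936 m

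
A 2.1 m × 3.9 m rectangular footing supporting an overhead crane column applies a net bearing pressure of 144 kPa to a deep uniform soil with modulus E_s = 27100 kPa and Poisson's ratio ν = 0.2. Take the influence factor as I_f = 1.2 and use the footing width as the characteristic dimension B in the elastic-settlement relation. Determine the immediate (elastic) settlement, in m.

S_e ≈ 0.0129 m

Immediate (elastic) settlement: S_e = q·B·(1−ν²)/E_s · I_f.
S_e = 144 × 2.1 × (1 − 0.2²) / 27100 × 1.2
    = 144 × 2.1 × 0.96 / 27100 × 1.2
    = 0.01285 m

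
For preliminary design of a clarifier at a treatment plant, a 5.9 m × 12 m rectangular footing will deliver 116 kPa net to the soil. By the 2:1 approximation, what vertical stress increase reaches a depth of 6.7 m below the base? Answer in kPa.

Δσ_z ≈ 34.9 kPa

By the 2:1 method the load spreads at 1 horizontal : 2 vertical, so at depth z the loaded area has grown by z in each plan dimension:
Δσ = qBL/((B+z)(L+z)) = 116×5.9×12/((5.9+6.7)(12+6.7)) = 34.856 kPa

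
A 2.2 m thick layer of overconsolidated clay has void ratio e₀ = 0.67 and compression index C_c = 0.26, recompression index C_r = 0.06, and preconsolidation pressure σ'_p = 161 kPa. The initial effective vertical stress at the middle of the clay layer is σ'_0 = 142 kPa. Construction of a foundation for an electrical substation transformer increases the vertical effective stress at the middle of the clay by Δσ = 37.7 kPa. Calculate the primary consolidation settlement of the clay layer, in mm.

S_c ≈ 20.7 mm

Final effective stress: σ'_f = 142 + 37.7 = 179.7 kPa.
σ'_f = 179.7 > σ'_p = 161 kPa, so the stress path crosses the preconsolidation pressure — recompression up to σ'_p, then virgin compression beyond:
S_c = H/(1+e₀)·[C_r·log₁₀(σ'_p/σ'_0) + C_c·log₁₀(σ'_f/σ'_p)]
    = 2.2/1.67 × [0.06×log₁₀(161/142) + 0.26×log₁₀(179.7/161)]
    = 1.3174 × [0.0032723 + 0.012408] = 0.02066 m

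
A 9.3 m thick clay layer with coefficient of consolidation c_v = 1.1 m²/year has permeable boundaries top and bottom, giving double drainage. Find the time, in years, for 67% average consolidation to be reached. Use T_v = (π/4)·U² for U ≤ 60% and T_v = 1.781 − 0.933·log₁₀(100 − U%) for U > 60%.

Drainage path length: H_d = H/2 = 4.65 m (double drainage).
U > 60%: T_v = 1.781 − 0.933·log₁₀(100 − 67) = 0.36423.
t = T_v·H_d²/c_v = 0.36423×4.65²/1.1 = 7.16 years.

t ≈ 7.16 years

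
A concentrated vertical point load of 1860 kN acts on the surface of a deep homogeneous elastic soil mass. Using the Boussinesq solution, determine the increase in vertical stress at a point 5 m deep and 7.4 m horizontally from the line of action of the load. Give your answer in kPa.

Boussinesq vertical stress below a point load on an elastic half-space:
Δσ_z = 3P/(2πz²) · [1 + (r/z)²]^(−5/2)
r/z = 7.4/5 = 1.48; [1+(r/z)²]^(−5/2) = 0.055003.
Δσ_z = 3×1860/(2π×5²) × 0.055003 = 35.523 × 0.055003 = 1.954 kPa

Δσ_z ≈ 1.95 kPa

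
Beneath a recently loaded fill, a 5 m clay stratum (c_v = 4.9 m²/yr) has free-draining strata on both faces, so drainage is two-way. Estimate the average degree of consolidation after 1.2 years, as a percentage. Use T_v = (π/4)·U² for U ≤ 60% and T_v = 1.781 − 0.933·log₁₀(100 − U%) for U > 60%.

U ≈ 92 %

Drainage path length: H_d = H/2 = 2.5 m (double drainage).
T_v = c_v·t/H_d² = 4.9×1.2/2.5² = 0.9408.
T_v = 0.9408 corresponds to the U > 60% branch:
U = 1 − 10^((1.781 − T_v)/0.933)/100 = 0.9205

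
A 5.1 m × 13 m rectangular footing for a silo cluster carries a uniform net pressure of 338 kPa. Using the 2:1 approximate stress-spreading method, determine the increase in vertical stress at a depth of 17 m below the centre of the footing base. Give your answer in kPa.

Δσ_z ≈ 33.8 kPa

By the 2:1 method the load spreads at 1 horizontal : 2 vertical, so at depth z the loaded area has grown by z in each plan dimension:
Δσ = qBL/((B+z)(L+z)) = 338×5.1×13/((5.1+17)(13+17)) = 33.8 kPa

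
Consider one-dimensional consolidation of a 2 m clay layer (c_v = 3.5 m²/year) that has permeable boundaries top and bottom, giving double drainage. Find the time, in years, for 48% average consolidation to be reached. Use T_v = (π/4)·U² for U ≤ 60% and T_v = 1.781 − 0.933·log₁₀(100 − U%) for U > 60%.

t ≈ 0.0517 years

Drainage path length: H_d = H/2 = 1 m (double drainage).
U ≤ 60%: T_v = (π/4)·U² = (π/4)×0.48² = 0.18096.
t = T_v·H_d²/c_v = 0.18096×1²/3.5 = 0.0517 years.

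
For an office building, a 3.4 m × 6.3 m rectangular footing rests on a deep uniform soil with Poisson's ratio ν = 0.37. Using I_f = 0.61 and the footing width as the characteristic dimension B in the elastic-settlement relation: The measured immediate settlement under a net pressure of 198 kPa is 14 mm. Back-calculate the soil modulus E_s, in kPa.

E_s ≈ 25300 kPa

S_e = q·B·(1−ν²)/E_s · I_f  ⇒  E_s = q·B·(1−ν²)·I_f / S_e.
E_s = 198 × 3.4 × 0.8631 × 0.61 / 0.014 = 25320 kPa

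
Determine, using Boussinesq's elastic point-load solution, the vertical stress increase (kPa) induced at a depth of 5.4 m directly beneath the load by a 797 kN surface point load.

Δσ_z ≈ 13.1 kPa

Boussinesq vertical stress below a point load on an elastic half-space:
Δσ_z = 3P/(2πz²) · [1 + (r/z)²]^(−5/2)
r/z = 0/5.4 = 0; [1+(r/z)²]^(−5/2) = 1.
Δσ_z = 3×797/(2π×5.4²) × 1 = 13.05 × 1 = 13.05 kPa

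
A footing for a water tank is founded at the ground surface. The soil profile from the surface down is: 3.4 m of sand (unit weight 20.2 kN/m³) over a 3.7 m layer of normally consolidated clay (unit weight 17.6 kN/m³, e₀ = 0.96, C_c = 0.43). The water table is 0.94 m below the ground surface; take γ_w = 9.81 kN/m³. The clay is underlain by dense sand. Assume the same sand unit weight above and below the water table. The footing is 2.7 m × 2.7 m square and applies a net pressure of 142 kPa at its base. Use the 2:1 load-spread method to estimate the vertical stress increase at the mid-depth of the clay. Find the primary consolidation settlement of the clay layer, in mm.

Mid-depth of clay below the ground surface: z = 3.4 + 3.7/2 = 5.25 m.
Total vertical stress at mid-clay: σ_v = 20.2×3.4 + 17.6×1.85 = 101.24 kPa.
Pore pressure: u = 9.81×(5.25 − 0.94) = 42.281 kPa.
Initial effective stress: σ'_0 = σ_v − u = 101.24 − 42.281 = 58.959 kPa.
Stress increase at mid-clay by the 2:1 spreading method:
Δσ = qBL/((B+z)(L+z)) = 142×2.7×2.7/((2.7+5.25)(2.7+5.25)) = 16.379 kPa
Final effective stress: σ'_f = σ'_0 + Δσ = 58.959 + 16.379 = 75.338 kPa.
Normally consolidated clay, so the full stress increment lies on the virgin compression line:
S_c = C_c·H/(1+e₀)·log₁₀(σ'_f/σ'_0) = 0.43×3.7/(1+0.96)×log₁₀(75.338/58.959)
    = 0.81173 × 0.10646 = 0.08642 m

S_c ≈ 86.4 mm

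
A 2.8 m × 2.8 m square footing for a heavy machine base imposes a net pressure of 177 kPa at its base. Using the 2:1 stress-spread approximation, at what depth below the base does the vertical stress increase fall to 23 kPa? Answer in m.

2:1 spreading — at depth z the loaded area has grown by z in each plan dimension:
qB²/(B+z)² = Δσ_z ⇒ z = B(√(q/Δσ_z) − 1) = 2.8×(√(177/23) − 1) = 4.967 m

z ≈ 4.97 m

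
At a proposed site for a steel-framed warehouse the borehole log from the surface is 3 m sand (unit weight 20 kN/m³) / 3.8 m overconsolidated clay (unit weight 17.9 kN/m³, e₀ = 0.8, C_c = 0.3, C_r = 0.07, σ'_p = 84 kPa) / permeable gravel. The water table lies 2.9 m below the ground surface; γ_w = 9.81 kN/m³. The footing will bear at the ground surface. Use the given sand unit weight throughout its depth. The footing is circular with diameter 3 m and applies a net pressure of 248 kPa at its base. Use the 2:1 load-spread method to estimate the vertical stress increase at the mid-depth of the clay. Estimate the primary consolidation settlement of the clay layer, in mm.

Mid-depth of clay below the ground surface: z = 3 + 3.8/2 = 4.9 m.
Total vertical stress at mid-clay: σ_v = 20×3 + 17.9×1.9 = 94.01 kPa.
Pore pressure: u = 9.81×(4.9 − 2.9) = 19.62 kPa.
Initial effective stress: σ'_0 = σ_v − u = 94.01 − 19.62 = 74.39 kPa.
Stress increase at mid-clay by the 2:1 spreading method:
Δσ ≈ qD²/(D+z)² = 248×3²/(3+4.9)² = 35.763 kPa
Final effective stress: σ'_f = 74.39 + 35.763 = 110.15 kPa.
σ'_f = 110.15 > σ'_p = 84 kPa, so the stress path crosses the preconsolidation pressure — recompression up to σ'_p, then virgin compression beyond:
S_c = H/(1+e₀)·[C_r·log₁₀(σ'_p/σ'_0) + C_c·log₁₀(σ'_f/σ'_p)]
    = 3.8/1.8 × [0.07×log₁₀(84/74.39) + 0.3×log₁₀(110.15/84)]
    = 2.1111 × [0.0036935 + 0.035312] = 0.08234 m

S_c ≈ 82.3 mm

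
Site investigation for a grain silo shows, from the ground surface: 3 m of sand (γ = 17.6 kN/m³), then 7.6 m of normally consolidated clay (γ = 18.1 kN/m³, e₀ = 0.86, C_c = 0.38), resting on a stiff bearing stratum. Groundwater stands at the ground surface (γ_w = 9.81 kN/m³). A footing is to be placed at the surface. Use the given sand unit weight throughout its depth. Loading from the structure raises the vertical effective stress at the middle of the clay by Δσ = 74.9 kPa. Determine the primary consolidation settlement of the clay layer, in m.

Mid-depth of clay below the ground surface: z = 3 + 7.6/2 = 6.8 m.
Total vertical stress at mid-clay: σ_v = 17.6×3 + 18.1×3.8 = 121.58 kPa.
Pore pressure: u = 9.81×(6.8 − 0) = 66.708 kPa.
Initial effective stress: σ'_0 = σ_v − u = 121.58 − 66.708 = 54.872 kPa.
Final effective stress: σ'_f = σ'_0 + Δσ = 54.872 + 74.9 = 129.77 kPa.
Normally consolidated clay, so the full stress increment lies on the virgin compression line:
S_c = C_c·H/(1+e₀)·log₁₀(σ'_f/σ'_0) = 0.38×7.6/(1+0.86)×log₁₀(129.77/54.872)
    = 1.5527 × 0.37382 = 0.5804 m

S_c ≈ 0.58 m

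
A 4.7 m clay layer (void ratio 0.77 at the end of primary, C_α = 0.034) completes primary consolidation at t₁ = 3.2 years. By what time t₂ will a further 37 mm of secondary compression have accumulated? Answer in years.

S_s = C_α·H/(1+e_p)·log₁₀(t₂/t₁) ⇒ log₁₀(t₂/t₁) = S_s·(1+e_p)/(C_α·H).
log₁₀(t₂/t₁) = 0.037 × (1+0.77) / (0.034×4.7) = 0.4098
t₂ = t₁ × 10^0.4098 = 3.2 × 2.569 = 8.222 years

t₂ ≈ 8.22 years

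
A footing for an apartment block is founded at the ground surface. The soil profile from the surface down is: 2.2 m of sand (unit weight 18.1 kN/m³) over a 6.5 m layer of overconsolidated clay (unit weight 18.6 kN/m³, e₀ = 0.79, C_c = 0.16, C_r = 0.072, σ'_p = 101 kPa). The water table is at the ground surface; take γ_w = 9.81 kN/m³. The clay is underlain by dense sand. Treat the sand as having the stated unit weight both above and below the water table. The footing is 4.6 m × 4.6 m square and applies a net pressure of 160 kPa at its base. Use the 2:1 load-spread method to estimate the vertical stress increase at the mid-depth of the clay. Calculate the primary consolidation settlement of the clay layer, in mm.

S_c ≈ 61.3 mm

Mid-depth of clay below the ground surface: z = 2.2 + 6.5/2 = 5.45 m.
Total vertical stress at mid-clay: σ_v = 18.1×2.2 + 18.6×3.25 = 100.27 kPa.
Pore pressure: u = 9.81×(5.45 − 0) = 53.465 kPa.
Initial effective stress: σ'_0 = σ_v − u = 100.27 − 53.465 = 46.805 kPa.
Stress increase at mid-clay by the 2:1 spreading method:
Δσ = qBL/((B+z)(L+z)) = 160×4.6×4.6/((4.6+5.45)(4.6+5.45)) = 33.52 kPa
Final effective stress: σ'_f = 46.805 + 33.52 = 80.325 kPa.
σ'_f = 80.325 ≤ σ'_p = 101 kPa, so the clay remains overconsolidated and only the recompression index applies:
S_c = C_r·H/(1+e₀)·log₁₀(σ'_f/σ'_0) = 0.072×6.5/1.79×log₁₀(80.325/46.805)
    = 0.26145 × 0.23456 = 0.06133 m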